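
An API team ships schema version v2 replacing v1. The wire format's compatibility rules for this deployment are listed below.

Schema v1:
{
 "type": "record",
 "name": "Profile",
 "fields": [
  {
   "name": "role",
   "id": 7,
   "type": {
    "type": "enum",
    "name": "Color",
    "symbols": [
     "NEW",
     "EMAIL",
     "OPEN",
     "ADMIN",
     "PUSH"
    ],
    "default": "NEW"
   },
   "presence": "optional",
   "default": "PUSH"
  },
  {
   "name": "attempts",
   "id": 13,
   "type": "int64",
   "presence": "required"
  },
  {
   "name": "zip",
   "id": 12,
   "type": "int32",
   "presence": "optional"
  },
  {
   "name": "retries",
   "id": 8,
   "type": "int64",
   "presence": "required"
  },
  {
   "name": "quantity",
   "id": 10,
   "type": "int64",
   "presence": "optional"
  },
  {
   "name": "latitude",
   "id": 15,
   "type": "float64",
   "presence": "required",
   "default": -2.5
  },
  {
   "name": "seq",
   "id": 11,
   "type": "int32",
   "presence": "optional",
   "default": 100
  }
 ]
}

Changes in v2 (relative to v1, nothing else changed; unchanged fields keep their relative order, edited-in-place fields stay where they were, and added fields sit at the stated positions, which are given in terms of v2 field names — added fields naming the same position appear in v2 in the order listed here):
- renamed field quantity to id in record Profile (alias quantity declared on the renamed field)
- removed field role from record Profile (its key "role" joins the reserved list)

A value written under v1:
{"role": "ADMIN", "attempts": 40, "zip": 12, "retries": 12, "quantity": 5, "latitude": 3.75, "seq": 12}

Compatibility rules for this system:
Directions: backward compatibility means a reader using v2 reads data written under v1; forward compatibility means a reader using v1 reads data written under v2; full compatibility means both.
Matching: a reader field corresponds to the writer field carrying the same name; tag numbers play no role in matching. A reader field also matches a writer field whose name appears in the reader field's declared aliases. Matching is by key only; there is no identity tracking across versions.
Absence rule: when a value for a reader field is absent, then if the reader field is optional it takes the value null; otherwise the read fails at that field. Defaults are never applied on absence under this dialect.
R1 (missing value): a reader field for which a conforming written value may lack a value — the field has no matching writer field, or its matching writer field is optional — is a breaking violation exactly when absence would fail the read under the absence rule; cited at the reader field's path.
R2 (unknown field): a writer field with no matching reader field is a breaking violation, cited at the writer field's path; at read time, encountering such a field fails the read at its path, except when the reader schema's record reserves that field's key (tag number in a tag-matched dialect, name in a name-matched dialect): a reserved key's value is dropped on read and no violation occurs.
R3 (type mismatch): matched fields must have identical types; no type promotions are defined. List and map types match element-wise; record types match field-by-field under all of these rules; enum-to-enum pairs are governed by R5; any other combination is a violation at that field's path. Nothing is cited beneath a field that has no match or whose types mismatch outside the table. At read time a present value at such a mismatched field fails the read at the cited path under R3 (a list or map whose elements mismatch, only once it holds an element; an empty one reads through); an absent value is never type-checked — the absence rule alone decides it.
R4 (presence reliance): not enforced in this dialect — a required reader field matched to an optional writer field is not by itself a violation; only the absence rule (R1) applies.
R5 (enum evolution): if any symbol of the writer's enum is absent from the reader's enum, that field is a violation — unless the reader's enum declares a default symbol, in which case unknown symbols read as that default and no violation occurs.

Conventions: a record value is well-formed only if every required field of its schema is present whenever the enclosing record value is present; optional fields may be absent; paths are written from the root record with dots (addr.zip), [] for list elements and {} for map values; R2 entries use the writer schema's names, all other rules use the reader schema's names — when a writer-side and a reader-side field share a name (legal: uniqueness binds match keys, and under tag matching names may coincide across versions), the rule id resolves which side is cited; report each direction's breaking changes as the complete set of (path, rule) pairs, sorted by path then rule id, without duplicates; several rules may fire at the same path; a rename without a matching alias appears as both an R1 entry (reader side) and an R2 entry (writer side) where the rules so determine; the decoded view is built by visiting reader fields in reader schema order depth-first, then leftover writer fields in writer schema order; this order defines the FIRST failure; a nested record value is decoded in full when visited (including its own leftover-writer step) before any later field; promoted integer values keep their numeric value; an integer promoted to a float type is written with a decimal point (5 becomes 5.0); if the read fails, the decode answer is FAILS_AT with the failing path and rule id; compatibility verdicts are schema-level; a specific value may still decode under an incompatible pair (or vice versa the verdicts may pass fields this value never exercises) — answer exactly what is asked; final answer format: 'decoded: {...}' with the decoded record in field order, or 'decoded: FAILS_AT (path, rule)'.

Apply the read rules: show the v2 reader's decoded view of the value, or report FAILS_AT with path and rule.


in Profile below, arrows point writer -> reader
decode (reader v2):
  attempts := 40
  zip := 12
  retries := 12
  id := 5 (from writer quantity)
  latitude := 3.75
  seq := 12
  writer role: reserved -> dropped
  => decoded: {"attempts": 40, "zip": 12, "retries": 12, "id": 5, "latitude": 3.75, "seq": 12}

decoded: {"attempts": 40, "zip": 12, "retries": 12, "id": 5, "latitude": 3.75, "seq": 12}


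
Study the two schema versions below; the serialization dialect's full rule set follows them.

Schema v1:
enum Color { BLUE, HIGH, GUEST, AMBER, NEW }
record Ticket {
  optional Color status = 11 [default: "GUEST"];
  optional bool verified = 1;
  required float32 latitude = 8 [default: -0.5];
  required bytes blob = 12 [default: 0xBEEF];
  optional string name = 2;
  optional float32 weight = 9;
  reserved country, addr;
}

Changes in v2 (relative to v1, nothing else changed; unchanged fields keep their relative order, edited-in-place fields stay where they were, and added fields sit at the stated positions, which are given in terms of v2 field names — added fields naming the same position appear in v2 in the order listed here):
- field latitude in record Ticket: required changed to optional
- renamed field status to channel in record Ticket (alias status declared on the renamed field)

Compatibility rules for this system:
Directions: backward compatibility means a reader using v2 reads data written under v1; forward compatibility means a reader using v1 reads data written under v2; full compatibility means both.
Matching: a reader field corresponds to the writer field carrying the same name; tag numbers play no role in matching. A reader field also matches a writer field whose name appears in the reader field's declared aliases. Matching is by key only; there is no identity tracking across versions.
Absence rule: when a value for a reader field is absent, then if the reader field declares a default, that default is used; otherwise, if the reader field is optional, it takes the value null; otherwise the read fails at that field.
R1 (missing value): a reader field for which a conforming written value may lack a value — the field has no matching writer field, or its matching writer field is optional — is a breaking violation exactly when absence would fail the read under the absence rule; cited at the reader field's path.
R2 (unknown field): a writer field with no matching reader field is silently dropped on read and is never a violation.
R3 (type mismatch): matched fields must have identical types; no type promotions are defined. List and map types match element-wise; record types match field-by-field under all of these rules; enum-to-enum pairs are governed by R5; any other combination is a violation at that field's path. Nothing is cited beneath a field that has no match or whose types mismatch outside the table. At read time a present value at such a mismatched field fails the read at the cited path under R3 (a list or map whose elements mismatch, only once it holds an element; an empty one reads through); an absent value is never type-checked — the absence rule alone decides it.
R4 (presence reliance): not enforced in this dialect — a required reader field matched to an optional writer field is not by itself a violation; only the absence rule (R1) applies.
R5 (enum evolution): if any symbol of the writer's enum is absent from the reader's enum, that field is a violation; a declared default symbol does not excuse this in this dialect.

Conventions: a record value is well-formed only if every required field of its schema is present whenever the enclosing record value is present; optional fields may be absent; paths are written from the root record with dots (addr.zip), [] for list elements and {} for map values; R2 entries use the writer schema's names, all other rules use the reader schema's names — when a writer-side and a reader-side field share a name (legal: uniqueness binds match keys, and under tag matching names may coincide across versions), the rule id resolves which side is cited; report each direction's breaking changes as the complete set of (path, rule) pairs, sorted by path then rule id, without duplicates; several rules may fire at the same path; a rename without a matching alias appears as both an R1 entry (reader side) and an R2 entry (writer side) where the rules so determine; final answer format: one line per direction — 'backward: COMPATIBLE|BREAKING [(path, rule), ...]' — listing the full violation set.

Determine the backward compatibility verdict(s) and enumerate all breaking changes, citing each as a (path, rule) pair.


the writer's type comes first in each Ticket pair
backward pass over Ticket, reader schema v2, writer schema v1:
  channel: Color -> Color, writer optional; from status
  verified: bool -> bool, writer optional; from verified
  latitude: float32 -> float32, writer required; from latitude
  blob: bytes -> bytes, writer required; from blob
  name: string -> string, writer optional; from name
  weight: float32 -> float32, writer optional; from weight
  => no violations; backward on Ticket: COMPATIBLE
the other Ticket changes do not affect what is asked:
  field latitude in record Ticket: required changed to optional -> triggers nothing under Ticket's printed rules — same verdict
  renamed field status to channel in record Ticket (alias status declared on the renamed field) -> triggers nothing under Ticket's printed rules — same verdict

backward: COMPATIBLE []


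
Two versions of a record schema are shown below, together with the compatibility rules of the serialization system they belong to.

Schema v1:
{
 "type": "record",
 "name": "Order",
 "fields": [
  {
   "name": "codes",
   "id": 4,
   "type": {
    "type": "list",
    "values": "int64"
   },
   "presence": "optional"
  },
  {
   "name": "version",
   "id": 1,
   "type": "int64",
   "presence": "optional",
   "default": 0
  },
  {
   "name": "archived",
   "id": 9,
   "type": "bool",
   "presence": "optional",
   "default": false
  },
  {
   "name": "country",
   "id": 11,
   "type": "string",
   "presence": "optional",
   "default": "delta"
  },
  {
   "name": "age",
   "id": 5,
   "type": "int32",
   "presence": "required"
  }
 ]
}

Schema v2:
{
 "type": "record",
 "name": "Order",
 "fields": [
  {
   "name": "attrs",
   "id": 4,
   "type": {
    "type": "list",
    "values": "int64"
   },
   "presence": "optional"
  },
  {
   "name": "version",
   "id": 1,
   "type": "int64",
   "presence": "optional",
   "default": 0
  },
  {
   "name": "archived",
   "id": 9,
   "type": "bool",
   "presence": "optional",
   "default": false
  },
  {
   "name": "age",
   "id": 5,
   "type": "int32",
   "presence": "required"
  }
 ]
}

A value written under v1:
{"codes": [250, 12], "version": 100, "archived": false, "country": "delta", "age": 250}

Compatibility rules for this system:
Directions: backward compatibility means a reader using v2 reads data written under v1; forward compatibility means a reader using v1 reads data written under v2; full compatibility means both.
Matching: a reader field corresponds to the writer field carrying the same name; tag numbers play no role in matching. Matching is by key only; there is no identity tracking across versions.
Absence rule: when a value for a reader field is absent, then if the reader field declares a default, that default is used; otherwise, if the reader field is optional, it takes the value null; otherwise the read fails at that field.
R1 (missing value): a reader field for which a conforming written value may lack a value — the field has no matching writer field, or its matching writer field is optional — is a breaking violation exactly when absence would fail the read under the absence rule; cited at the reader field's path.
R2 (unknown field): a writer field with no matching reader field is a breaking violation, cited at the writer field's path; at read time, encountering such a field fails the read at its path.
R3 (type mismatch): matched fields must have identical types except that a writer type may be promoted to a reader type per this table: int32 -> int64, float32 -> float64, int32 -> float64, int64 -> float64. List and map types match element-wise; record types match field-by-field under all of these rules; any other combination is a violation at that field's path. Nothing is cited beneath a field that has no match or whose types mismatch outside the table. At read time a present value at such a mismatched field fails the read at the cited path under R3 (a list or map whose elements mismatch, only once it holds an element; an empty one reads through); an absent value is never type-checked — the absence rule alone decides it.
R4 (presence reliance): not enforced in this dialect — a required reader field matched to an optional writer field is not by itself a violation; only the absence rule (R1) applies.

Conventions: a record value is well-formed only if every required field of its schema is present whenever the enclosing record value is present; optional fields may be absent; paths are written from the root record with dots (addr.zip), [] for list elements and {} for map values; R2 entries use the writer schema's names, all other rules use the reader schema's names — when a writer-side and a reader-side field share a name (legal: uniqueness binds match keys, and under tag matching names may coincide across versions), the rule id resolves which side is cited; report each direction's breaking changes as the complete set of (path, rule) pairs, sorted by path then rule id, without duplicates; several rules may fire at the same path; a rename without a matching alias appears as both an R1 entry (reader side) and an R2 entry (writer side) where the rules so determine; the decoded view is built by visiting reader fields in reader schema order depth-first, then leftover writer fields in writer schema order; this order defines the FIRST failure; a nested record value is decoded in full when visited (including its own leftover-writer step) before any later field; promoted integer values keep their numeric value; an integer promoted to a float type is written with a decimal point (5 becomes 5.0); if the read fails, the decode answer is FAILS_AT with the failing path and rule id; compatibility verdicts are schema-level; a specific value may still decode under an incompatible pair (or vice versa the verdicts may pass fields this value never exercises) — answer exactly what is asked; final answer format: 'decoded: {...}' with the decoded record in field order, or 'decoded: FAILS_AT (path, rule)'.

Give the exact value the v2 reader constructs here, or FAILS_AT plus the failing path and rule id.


the writer's type comes first in each Order pair
decode (reader v2):
  attrs := null (not supplied -> null)
  version := 100
  archived := false
  age := 250
  read fails at codes under R2 (unknown field)
  => FAILS_AT (codes, R2)
remaining Order differences; none change what is asked:
  removed field country from record Order -> shifts the Order verdicts, not this decode

decoded: FAILS_AT (codes, R2)


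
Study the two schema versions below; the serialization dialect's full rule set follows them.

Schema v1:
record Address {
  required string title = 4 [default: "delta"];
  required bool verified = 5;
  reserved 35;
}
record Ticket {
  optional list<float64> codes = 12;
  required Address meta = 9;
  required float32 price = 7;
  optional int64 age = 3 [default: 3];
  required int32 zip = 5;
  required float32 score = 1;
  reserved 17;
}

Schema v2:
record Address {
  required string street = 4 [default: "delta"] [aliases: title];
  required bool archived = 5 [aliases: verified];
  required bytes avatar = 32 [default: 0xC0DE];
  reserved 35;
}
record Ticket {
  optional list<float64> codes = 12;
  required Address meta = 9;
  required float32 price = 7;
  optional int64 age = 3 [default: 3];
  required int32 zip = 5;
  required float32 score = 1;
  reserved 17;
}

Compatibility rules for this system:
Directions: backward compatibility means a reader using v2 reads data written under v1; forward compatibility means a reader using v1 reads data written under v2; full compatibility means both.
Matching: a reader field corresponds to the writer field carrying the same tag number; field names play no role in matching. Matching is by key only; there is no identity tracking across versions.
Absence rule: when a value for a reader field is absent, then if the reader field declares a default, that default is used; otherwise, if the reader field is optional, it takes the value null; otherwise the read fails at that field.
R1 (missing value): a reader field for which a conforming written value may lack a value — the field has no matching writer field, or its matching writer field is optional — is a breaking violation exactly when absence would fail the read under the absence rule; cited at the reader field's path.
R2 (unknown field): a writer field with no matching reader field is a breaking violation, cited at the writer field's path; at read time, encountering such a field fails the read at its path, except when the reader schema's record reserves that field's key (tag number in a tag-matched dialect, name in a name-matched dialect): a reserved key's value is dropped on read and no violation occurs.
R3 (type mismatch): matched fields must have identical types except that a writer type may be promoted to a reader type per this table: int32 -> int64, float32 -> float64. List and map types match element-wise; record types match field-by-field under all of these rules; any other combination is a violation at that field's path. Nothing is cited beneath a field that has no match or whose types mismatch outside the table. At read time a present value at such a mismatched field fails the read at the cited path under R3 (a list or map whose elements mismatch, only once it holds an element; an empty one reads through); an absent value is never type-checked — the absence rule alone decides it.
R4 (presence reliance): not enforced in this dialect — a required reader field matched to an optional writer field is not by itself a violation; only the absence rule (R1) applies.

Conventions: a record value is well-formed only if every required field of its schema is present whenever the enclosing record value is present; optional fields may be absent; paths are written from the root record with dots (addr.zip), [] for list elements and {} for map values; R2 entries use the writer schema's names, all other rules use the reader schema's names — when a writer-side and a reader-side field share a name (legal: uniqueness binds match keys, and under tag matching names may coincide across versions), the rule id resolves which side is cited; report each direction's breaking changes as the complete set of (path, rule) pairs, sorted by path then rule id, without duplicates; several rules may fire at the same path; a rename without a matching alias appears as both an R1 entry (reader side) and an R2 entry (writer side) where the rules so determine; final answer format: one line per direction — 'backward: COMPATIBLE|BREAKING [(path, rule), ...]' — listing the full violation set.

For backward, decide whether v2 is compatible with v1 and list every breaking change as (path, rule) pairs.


backward: COMPATIBLE []

each type pair in Ticket: writer, then reader
backward analysis of Ticket with v2 as reader and v1 as writer:
  writer optional, list<float64> -> list<float64>: reader codes maps from writer codes
  writer required, Address -> Address: reader meta maps from writer meta
  writer required, float32 -> float32: reader price maps from writer price
  writer optional, int64 -> int64: reader age maps from writer age
  writer required, int32 -> int32: reader zip maps from writer zip
  writer required, float32 -> float32: reader score maps from writer score
  writer required, string -> string: reader meta.street maps from writer meta.title
  writer required, bool -> bool: reader meta.archived maps from writer meta.verified
  meta.avatar has no writer counterpart
  => no violations; backward on Ticket: COMPATIBLE
the other Ticket changes do not affect what is asked:
  renamed field verified to archived in record Address (alias verified declared on the renamed field) -> inert for the asked Ticket verdict: nothing fires
  renamed field title to street in record Address (alias title declared on the renamed field) -> inert for the asked Ticket verdict: nothing fires
  added field avatar to record Address: required bytes, tag 32, default 0xC0DE (in v2 it sits last) -> affects forward compatibility only, which is not asked


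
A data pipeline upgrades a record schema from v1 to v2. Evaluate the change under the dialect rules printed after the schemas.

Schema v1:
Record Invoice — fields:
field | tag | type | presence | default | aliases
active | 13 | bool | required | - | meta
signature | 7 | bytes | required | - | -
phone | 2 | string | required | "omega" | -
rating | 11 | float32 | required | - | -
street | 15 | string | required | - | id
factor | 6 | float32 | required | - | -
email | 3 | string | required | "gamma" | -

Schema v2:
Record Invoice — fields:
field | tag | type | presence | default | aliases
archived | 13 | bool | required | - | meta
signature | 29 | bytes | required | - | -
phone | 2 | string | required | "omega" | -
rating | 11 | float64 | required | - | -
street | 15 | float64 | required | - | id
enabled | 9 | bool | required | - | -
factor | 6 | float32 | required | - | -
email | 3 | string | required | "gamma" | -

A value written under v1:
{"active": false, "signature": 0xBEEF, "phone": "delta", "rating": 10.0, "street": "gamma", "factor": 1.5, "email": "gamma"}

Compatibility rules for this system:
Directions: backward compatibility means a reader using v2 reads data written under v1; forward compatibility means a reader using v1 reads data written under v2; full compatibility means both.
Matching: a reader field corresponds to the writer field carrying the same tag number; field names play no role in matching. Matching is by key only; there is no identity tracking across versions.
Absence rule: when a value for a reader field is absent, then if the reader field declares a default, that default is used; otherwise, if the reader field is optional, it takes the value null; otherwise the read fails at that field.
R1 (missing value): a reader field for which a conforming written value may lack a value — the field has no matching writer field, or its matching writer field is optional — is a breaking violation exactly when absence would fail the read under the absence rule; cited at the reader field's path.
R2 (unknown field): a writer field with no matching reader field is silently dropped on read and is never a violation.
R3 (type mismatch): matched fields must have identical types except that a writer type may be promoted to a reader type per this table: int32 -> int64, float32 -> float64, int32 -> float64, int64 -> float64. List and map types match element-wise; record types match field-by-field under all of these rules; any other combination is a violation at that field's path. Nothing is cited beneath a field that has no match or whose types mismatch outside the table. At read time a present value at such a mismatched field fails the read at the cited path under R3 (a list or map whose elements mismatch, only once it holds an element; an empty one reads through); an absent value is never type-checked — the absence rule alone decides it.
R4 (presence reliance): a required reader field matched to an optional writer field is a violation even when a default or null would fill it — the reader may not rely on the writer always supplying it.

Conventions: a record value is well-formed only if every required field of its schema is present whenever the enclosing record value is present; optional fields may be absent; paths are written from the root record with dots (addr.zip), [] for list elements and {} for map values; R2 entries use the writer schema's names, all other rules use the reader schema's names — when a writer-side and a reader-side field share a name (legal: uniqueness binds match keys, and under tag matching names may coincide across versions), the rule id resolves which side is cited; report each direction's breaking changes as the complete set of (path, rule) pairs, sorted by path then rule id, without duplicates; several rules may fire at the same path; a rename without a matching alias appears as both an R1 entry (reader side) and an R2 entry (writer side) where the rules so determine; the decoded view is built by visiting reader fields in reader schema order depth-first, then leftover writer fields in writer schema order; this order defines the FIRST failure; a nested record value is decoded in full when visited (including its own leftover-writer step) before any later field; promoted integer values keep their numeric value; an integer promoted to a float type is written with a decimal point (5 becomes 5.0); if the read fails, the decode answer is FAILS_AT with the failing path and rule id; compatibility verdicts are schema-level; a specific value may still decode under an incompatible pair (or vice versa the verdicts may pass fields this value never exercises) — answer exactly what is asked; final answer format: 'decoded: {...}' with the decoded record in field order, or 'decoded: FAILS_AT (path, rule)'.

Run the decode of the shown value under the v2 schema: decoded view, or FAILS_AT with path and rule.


decoded: FAILS_AT (signature, R1)

the writer's type comes first in each Invoice pair
migrating the Invoice value to v2:
  archived := false (from writer active)
  read fails at signature under R1 (no fill)
  => FAILS_AT (signature, R1)
the rest of the Invoice diff is inert for this question:
  field street in record Invoice: type string changed to float64 -> changes Invoice's schema-level verdicts only — the decode of this value is the same
  field rating in record Invoice: type float32 changed to float64 -> changes Invoice's schema-level verdicts only — the decode of this value is the same
  renamed field active to archived in record Invoice -> no rule fires on it and the decoded Invoice view is identical with or without it
  added field enabled to record Invoice: required bool, tag 9 (in v2 it sits immediately before factor) -> changes Invoice's schema-level verdicts only — the decode of this value is the same


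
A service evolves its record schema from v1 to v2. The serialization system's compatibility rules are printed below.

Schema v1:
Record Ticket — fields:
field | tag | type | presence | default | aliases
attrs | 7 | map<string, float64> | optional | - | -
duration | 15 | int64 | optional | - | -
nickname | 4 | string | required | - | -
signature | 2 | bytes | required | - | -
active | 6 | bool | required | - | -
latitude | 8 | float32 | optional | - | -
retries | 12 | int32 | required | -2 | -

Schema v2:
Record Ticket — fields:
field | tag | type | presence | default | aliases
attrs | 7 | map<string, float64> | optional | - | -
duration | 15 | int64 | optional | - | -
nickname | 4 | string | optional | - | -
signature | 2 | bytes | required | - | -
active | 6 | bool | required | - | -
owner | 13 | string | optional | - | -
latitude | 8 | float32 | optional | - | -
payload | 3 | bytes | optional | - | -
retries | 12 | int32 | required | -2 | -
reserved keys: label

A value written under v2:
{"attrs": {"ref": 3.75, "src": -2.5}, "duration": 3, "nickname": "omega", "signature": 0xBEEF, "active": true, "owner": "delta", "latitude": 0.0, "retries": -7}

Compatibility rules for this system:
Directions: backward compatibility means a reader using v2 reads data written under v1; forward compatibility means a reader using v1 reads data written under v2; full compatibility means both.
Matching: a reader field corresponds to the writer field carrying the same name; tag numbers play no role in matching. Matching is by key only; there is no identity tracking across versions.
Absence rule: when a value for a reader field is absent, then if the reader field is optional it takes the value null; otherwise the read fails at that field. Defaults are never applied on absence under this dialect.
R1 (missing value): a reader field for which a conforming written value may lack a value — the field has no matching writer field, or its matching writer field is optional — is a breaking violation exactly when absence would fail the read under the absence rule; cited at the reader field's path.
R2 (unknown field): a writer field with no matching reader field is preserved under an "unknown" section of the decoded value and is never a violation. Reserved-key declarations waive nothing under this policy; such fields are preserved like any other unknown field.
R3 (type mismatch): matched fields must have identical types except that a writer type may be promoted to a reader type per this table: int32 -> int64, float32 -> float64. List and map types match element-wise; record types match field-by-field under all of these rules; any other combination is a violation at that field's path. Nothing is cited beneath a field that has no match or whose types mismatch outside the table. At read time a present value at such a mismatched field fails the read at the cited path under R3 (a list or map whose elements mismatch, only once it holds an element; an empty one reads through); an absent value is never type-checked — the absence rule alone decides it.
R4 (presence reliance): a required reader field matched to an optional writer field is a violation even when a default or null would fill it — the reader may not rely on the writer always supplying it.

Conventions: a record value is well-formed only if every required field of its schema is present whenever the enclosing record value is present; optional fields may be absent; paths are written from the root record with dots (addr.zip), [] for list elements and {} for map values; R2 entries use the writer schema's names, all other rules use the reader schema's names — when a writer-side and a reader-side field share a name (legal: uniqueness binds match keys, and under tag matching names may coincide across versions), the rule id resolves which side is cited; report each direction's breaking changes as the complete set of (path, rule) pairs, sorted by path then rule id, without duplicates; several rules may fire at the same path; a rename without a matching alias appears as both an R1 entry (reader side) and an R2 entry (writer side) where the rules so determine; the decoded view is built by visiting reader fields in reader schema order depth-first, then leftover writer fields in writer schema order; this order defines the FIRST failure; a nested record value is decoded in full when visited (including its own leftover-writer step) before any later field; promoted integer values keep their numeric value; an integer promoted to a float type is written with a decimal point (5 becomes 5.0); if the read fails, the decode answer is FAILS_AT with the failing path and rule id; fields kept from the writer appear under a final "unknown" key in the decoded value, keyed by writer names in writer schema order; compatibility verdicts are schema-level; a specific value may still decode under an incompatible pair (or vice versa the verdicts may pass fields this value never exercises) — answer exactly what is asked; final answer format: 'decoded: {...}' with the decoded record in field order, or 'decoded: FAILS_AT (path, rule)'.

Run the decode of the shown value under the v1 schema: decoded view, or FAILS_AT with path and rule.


decoded: {"attrs": {"ref": 3.75, "src": -2.5}, "duration": 3, "nickname": "omega", "signature": 0xBEEF, "active": true, "latitude": 0.0, "retries": -7, "unknown": {"owner": "delta"}}

each type pair in Ticket: writer, then reader
decode walk for Ticket under reader schema v1:
  attrs := {"ref": 3.75, "src": -2.5}
  duration := 3
  nickname := "omega"
  signature := 0xBEEF
  active := true
  latitude := 0.0
  retries := -7
  writer owner: kept under "unknown"
  => decoded: {"attrs": {"ref": 3.75, "src": -2.5}, "duration": 3, "nickname": "omega", "signature": 0xBEEF, "active": true, "latitude": 0.0, "retries": -7, "unknown": {"owner": "delta"}}
ruling out the remaining Ticket differences:
  field nickname in record Ticket: required changed to optional -> a verdict-level change on Ticket — the shown value reads the same
  added field payload to record Ticket: optional bytes, tag 3 (in v2 it sits immediately before retries) -> no rule fires on it and the decoded Ticket view is identical with or without it


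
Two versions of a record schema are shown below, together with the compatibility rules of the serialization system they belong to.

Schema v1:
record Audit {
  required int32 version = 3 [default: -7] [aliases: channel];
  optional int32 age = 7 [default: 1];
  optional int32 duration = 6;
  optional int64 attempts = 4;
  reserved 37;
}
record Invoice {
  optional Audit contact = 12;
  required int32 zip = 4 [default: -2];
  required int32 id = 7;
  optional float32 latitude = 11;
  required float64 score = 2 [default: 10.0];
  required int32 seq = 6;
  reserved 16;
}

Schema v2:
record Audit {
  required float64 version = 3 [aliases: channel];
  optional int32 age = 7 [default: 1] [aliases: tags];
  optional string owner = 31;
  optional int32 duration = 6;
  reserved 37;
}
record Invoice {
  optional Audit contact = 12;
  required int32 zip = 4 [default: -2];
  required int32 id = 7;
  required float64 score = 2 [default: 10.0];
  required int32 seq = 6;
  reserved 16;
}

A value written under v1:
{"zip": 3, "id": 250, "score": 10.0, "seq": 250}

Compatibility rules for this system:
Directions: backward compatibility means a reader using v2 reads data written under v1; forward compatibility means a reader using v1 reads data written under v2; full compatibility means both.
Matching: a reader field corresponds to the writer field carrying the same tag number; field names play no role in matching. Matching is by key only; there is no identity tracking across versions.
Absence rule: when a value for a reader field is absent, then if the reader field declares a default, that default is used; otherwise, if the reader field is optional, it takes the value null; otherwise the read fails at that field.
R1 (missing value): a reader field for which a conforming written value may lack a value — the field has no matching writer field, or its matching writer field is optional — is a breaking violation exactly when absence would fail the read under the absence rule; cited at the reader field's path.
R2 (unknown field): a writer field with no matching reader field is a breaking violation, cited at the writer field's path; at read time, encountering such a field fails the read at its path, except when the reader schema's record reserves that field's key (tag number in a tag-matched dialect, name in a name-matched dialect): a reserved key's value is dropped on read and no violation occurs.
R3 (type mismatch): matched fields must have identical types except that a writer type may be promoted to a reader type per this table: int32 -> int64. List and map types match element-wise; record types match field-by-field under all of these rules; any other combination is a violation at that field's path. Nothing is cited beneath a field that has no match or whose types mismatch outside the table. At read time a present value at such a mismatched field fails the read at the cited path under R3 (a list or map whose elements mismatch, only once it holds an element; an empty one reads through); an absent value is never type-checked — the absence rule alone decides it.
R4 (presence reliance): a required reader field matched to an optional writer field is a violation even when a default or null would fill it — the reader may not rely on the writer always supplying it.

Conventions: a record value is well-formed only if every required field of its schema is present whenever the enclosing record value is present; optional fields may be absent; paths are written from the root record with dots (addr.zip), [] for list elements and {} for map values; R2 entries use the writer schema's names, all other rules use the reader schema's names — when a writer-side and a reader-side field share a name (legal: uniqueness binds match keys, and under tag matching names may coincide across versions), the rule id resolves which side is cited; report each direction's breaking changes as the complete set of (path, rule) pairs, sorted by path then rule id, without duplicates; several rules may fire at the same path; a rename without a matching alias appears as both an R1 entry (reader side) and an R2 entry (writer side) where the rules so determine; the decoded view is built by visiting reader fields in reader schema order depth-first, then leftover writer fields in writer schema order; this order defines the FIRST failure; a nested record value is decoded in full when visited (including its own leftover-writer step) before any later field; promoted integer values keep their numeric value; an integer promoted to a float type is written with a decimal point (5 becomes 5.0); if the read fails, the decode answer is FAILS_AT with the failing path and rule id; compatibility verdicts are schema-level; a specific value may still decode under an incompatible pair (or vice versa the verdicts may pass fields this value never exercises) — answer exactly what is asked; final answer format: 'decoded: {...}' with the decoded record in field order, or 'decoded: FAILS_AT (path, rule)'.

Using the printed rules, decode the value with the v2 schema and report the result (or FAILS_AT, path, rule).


decoded: {"contact": null, "zip": 3, "id": 250, "score": 10.0, "seq": 250}

arrows below run writer -> reader for Invoice
decode walk for Invoice under reader schema v2:
  contact := null (missing; optional => null)
  zip := 3
  id := 250
  score := 10.0
  seq := 250
  => decoded: {"contact": null, "zip": 3, "id": 250, "score": 10.0, "seq": 250}
the rest of the Invoice diff is inert for this question:
  removed field attempts from record Audit -> a verdict-level change on Invoice — the shown value reads the same
  added field owner to record Audit: optional string, tag 31 (in v2 it sits immediately before duration) -> a verdict-level change on Invoice — the shown value reads the same
  field version in record Audit: type int32 changed to float64 (its default is dropped) -> a verdict-level change on Invoice — the shown value reads the same
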